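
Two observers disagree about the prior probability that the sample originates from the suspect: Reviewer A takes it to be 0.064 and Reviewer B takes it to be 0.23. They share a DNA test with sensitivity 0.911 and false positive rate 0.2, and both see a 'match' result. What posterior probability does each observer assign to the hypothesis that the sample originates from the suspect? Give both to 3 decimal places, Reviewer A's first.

Reviewer A: 0.237; Reviewer B: 0.576

P('+'|H) = 0.911, P('+'|¬H) = 0.2.
Reviewer A: numerator 0.911·0.064 = 0.058304; evidence = 0.058304+0.2·0.936 = 0.24550; posterior = 0.237.
Reviewer B: numerator 0.911·0.23 = 0.20953; evidence = 0.20953+0.2·0.77 = 0.36353; posterior = 0.576.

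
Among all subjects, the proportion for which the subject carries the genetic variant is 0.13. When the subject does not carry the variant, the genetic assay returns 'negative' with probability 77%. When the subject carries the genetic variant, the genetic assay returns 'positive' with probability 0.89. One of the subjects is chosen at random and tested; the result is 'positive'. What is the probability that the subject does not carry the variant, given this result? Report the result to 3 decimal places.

P(¬H | E) ≈ 0.634

Write H for 'the subject carries the genetic variant'. Prior odds H:¬H = 0.13/0.87 = 0.14943. For the 'positive' outcome, the likelihood ratio is 0.89/0.23 = 3.8696.
Posterior odds = 0.14943 × 3.8696 = 0.57821, so P(H|E) = 0.57821/(1+0.57821) = 0.366. Then P(¬H|E) = 1 − 0.366 = 0.634.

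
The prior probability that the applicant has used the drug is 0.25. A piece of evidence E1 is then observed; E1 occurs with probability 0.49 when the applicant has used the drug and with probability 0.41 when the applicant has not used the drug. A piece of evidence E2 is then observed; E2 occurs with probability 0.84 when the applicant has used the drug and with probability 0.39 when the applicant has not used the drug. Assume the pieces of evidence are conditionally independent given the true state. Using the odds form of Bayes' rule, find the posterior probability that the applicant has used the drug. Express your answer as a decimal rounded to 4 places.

Posterior probability ≈ 0.4618

Prior odds = 0.25/(1−0.25) = 0.33333. In log-odds, ln(0.33333) = -1.0986.
Add log likelihood ratios: ln(1.1951) + ln(2.1538) = 0.94550.
Posterior log-odds = -0.15311, so posterior odds = exp(-0.15311) = 0.85804. Converting, P(H|E) = 0.85804/1.8580 = 0.4618.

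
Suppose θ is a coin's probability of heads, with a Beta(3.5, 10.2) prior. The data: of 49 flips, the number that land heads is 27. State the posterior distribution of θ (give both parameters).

Posterior: Beta(30.5, 32.2)

Observing 27 successes and 22 failures updates Beta(3.5, 10.2) by adding the success and failure counts to the two shape parameters: α = 3.5+27 = 30.5, β = 10.2+22 = 32.2.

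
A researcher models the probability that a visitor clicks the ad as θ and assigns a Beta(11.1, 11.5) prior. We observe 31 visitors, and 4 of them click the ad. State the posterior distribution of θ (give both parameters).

Observing 4 successes and 27 failures updates Beta(11.1, 11.5) by adding the success and failure counts to the two shape parameters: α = 11.1+4 = 15.1, β = 11.5+27 = 38.5.

Posterior: Beta(15.1, 38.5)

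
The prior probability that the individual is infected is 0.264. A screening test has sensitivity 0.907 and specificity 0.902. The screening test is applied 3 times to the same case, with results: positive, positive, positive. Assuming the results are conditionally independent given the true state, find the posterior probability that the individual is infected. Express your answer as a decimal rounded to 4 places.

Let H be the event that the individual is infected; start with P(H) = 0.264. P('positive'|H) = 0.907, P('positive'|¬H) = 0.098.
Update on result 1 ('positive'): P(H) ← 0.907·0.2640 / (0.907·0.2640 + 0.098·0.7360) = 0.23945/0.31158 = 0.7685.
Update on result 2 ('positive'): P(H) ← 0.907·0.7685 / (0.907·0.7685 + 0.098·0.2315) = 0.69703/0.71972 = 0.9685.
Update on result 3 ('positive'): P(H) ← 0.907·0.9685 / (0.907·0.9685 + 0.098·0.0315) = 0.87841/0.88150 = 0.9965.

Posterior P(H) ≈ 0.9965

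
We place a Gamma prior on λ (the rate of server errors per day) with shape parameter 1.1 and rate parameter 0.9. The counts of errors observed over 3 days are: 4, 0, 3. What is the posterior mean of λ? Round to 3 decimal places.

Posterior mean ≈ 2.077

Total count ∑xᵢ = 7 over n = 3 days.
Gamma is conjugate to the Poisson likelihood: posterior is Gamma(shape = 1.1+7 = 8.1, rate = 0.9+3 = 3.9).
Posterior mean = shape/rate = 8.1/3.9 = 2.077.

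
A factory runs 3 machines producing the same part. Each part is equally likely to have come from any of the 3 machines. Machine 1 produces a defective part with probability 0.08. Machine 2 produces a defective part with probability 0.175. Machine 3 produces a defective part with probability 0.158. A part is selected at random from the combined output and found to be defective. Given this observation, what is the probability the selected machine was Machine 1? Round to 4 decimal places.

Posterior probability ≈ 0.1937

Tabulate prior·likelihood by source: [1] prior 0.333333, lik 0.08, product 0.02667; [2] prior 0.333333, lik 0.175, product 0.05833; [3] prior 0.333333, lik 0.158, product 0.05267.
Normalizing constant = 0.13767; the posterior for Machine 1 is its product over the sum, 0.02667/0.13767 = 0.1937.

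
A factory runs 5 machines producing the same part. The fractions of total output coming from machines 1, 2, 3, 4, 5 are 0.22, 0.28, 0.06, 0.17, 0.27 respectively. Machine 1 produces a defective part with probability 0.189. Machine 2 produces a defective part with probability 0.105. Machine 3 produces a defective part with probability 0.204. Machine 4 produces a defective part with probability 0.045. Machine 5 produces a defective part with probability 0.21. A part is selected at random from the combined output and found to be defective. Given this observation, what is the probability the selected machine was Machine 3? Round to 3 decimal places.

Posterior probability ≈ 0.083

P(defective|M1) = 0.189; P(defective|M2) = 0.105; P(defective|M3) = 0.204; P(defective|M4) = 0.045; P(defective|M5) = 0.21.
Prior × likelihood for each source: 0.22·0.189=0.04158, 0.28·0.105=0.02940, 0.06·0.204=0.01224, 0.17·0.045=0.007650, 0.27·0.21=0.05670. Summing gives P(defective) = 0.14757.
P(Machine 3 | defective) = 0.01224 / 0.14757 = 0.083.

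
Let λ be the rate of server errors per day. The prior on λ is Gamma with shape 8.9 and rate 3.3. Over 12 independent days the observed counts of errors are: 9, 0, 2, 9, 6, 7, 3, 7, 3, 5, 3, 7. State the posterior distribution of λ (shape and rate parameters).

Total count ∑xᵢ = 61 over n = 12 days.
Gamma is conjugate to the Poisson likelihood: posterior is Gamma(shape = 8.9+61 = 69.9, rate = 3.3+12 = 15.3).

Posterior: Gamma(shape=69.9, rate=15.3)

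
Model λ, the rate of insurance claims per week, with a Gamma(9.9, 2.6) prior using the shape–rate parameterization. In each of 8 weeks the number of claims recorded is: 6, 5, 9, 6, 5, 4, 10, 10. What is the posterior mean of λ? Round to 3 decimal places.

The Poisson likelihood adds the total count to the shape and the number of exposure periods to the rate. Here ∑xᵢ = 55 and n = 8, so shape 9.9→64.9 and rate 2.6→10.6.
E[λ | data] = 64.9/10.6 = 6.123.

Posterior mean ≈ 6.123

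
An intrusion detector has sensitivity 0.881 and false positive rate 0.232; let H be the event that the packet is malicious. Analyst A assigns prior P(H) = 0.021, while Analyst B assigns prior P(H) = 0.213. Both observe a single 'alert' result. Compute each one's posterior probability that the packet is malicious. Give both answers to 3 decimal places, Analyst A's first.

Analyst A: 0.075; Analyst B: 0.507

P('+'|H) = 0.881, P('+'|¬H) = 0.232.
Analyst A: numerator 0.881·0.021 = 0.018501; evidence = 0.018501+0.232·0.979 = 0.24563; posterior = 0.075.
Analyst B: numerator 0.881·0.213 = 0.18765; evidence = 0.18765+0.232·0.787 = 0.37024; posterior = 0.507.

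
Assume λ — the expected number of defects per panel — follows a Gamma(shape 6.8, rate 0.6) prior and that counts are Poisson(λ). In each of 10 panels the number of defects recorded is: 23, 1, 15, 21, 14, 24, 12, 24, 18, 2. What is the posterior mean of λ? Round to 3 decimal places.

Posterior mean ≈ 15.170

The Poisson likelihood adds the total count to the shape and the number of exposure periods to the rate. Here ∑xᵢ = 154 and n = 10, so shape 6.8→160.8 and rate 0.6→10.6.
Posterior mean = shape/rate = 160.8/10.6 = 15.170.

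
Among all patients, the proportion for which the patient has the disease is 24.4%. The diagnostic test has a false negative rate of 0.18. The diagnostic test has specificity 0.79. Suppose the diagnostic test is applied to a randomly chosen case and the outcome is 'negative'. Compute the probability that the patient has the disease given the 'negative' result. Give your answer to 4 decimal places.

P(H | E) ≈ 0.0685

Write H for 'the patient has the disease'. Prior odds H:¬H = 0.244/0.756 = 0.32275. For the 'negative' outcome, the likelihood ratio is 0.18/0.79 = 0.22785.
Posterior odds = 0.32275 × 0.22785 = 0.073538, so P(H|E) = 0.073538/(1+0.073538) = 0.0685.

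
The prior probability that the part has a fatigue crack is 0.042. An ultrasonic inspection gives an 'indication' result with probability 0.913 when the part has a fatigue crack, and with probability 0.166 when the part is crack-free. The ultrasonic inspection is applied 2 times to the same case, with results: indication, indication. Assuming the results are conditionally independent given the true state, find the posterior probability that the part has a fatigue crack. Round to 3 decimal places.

Posterior P(H) ≈ 0.570

Let H be the event that the part has a fatigue crack; start with P(H) = 0.042. P('indication'|H) = 0.913, P('indication'|¬H) = 0.166.
Update on result 1 ('indication'): P(H) ← 0.913·0.0420 / (0.913·0.0420 + 0.166·0.9580) = 0.038346/0.19737 = 0.1943.
Update on result 2 ('indication'): P(H) ← 0.913·0.1943 / (0.913·0.1943 + 0.166·0.8057) = 0.17738/0.31113 = 0.5701.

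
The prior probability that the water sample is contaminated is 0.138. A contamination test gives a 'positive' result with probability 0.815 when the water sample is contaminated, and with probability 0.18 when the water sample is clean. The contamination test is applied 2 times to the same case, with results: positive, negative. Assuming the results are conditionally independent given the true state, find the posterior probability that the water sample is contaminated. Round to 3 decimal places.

Let H be the event that the water sample is contaminated; start with P(H) = 0.138. P('positive'|H) = 0.815, P('positive'|¬H) = 0.18.
Update on result 1 ('positive'): P(H) ← 0.815·0.1380 / (0.815·0.1380 + 0.18·0.8620) = 0.11247/0.26763 = 0.4202.
Update on result 2 ('negative'): P(H) ← 0.185·0.4202 / (0.185·0.4202 + 0.82·0.5798) = 0.077745/0.55314 = 0.1406.

Posterior P(H) ≈ 0.141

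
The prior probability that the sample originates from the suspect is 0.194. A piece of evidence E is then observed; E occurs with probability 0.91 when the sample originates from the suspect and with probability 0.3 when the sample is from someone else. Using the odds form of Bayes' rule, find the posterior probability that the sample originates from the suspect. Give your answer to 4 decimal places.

Posterior probability ≈ 0.4220

Prior odds = 0.194/(1−0.194) = 0.24069.
Likelihood ratio for E = 0.91/0.3 = 3.0333.
Posterior odds = prior odds × LR = 0.73011.
Posterior probability = odds/(1+odds) = 0.73011/1.7301 = 0.4220.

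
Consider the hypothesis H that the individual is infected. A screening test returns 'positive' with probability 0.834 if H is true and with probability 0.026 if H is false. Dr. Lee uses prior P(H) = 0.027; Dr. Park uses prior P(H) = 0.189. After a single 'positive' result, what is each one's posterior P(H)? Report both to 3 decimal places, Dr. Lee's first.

Dr. Lee: 0.471; Dr. Park: 0.882

The likelihood ratio for a 'positive' result is 0.834/0.026 = 32.077.
Dr. Lee: prior odds 0.027/0.973 = 0.027749; posterior odds 0.89011; posterior probability 0.471.
Dr. Park: prior odds 0.189/0.811 = 0.23305; posterior odds 7.4754; posterior probability 0.882.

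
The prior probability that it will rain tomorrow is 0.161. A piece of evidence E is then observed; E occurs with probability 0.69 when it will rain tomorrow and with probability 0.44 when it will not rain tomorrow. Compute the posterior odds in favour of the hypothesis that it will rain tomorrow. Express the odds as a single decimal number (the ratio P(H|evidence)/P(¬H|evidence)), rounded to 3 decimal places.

Prior odds = 0.161/(1−0.161) = 0.19190. In log-odds, ln(0.19190) = -1.6508.
Add log likelihood ratio: ln(1.5682) = 0.44992.
Posterior log-odds = -1.2009, so posterior odds = exp(-1.2009) = 0.30093.

Posterior odds ≈ 0.301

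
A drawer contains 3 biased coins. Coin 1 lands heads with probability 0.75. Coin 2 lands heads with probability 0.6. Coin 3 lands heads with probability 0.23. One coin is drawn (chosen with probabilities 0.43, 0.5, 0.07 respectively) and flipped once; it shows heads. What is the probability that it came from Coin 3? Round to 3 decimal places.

P(heads|C1) = 0.75; P(heads|C2) = 0.6; P(heads|C3) = 0.23.
Prior × likelihood for each source: 0.43·0.75=0.3225, 0.5·0.6=0.3000, 0.07·0.23=0.01610. Summing gives P(heads) = 0.63860.
P(Coin 3 | heads) = 0.01610 / 0.63860 = 0.025.

Posterior probability ≈ 0.025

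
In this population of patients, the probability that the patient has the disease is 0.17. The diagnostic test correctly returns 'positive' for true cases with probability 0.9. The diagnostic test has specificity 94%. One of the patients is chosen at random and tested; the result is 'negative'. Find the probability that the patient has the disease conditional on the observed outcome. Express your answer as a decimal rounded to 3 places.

Let H be the event that the patient has the disease. P(H) = 0.17, so P(¬H) = 0.83. With E the 'negative' result, P(E|H) = 0.1 and P(E|¬H) = 0.94.
P(E) = 0.1·0.17 + 0.94·0.83 = 0.017000 + 0.78020 = 0.79720.
By Bayes' theorem, P(H|E) = 0.017000 / 0.79720 = 0.021.

P(H | E) ≈ 0.021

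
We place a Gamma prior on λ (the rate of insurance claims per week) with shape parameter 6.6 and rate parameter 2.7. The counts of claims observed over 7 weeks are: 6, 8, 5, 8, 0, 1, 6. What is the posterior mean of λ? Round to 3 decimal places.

Total count ∑xᵢ = 34 over n = 7 weeks.
Gamma is conjugate to the Poisson likelihood: posterior is Gamma(shape = 6.6+34 = 40.6, rate = 2.7+7 = 9.7).
E[λ | data] = 40.6/9.7 = 4.186.

Posterior mean ≈ 4.186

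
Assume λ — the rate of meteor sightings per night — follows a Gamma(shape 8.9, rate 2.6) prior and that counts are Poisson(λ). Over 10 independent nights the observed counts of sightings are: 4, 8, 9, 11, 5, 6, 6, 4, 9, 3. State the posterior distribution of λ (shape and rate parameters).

Posterior: Gamma(shape=73.9, rate=12.6)

Total count ∑xᵢ = 65 over n = 10 nights.
Gamma is conjugate to the Poisson likelihood: posterior is Gamma(shape = 8.9+65 = 73.9, rate = 2.6+10 = 12.6).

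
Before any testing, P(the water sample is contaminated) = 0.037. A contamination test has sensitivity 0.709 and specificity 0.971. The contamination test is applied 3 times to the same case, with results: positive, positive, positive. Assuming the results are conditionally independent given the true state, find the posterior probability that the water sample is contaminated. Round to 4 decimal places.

Posterior P(H) ≈ 0.9982

Let H be the event that the water sample is contaminated; start with P(H) = 0.037. P('positive'|H) = 0.709, P('positive'|¬H) = 0.029.
Update on result 1 ('positive'): P(H) ← 0.709·0.0370 / (0.709·0.0370 + 0.029·0.9630) = 0.026233/0.054160 = 0.4844.
Update on result 2 ('positive'): P(H) ← 0.709·0.4844 / (0.709·0.4844 + 0.029·0.5156) = 0.34341/0.35837 = 0.9583.
Update on result 3 ('positive'): P(H) ← 0.709·0.9583 / (0.709·0.9583 + 0.029·0.0417) = 0.67942/0.68063 = 0.9982.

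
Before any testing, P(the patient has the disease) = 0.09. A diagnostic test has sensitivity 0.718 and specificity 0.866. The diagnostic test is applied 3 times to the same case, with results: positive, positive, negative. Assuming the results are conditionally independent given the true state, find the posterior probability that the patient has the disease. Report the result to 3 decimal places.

Posterior P(H) ≈ 0.480

With H the event that the patient has the disease, the joint likelihood of the observed sequence is P(data|H) = 0.718·0.718·0.282 = 0.14538 and P(data|¬H) = 0.134·0.134·0.866 = 0.015550.
Bayes: P(H|data) = 0.09·0.14538 / (0.09·0.14538 + 0.91·0.015550) = 0.013084/0.027234 = 0.4804.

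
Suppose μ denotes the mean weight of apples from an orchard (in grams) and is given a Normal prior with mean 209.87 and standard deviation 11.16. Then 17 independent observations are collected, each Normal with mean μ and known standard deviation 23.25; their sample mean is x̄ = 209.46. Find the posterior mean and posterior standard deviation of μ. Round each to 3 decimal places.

With known σ, the Normal prior is conjugate. Weight on the data is w = (n/σ²)/(n/σ² + 1/τ₀²) = 0.0314487/(0.0314487+0.00802919) = 0.79662.
Posterior mean = w·x̄ + (1−w)·μ₀ = 0.79662·209.46 + 0.20338·209.87 = 209.543. Posterior variance = 1/(0.0314487+0.00802919) = 25.3306, so SD = 5.033.

Posterior mean ≈ 209.543; posterior SD ≈ 5.033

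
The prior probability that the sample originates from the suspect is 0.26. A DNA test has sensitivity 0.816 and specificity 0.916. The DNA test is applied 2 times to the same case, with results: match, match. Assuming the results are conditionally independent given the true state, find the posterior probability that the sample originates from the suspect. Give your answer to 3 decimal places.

With H the event that the sample originates from the suspect, the joint likelihood of the observed sequence is P(data|H) = 0.816·0.816 = 0.66586 and P(data|¬H) = 0.084·0.084 = 0.0070560.
Bayes: P(H|data) = 0.26·0.66586 / (0.26·0.66586 + 0.74·0.0070560) = 0.17312/0.17834 = 0.9707.

Posterior P(H) ≈ 0.971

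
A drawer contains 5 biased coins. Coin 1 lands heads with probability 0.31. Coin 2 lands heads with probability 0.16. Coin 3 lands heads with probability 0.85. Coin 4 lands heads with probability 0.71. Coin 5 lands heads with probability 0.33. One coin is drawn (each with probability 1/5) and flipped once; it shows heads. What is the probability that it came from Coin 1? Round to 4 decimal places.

P(heads|C1) = 0.31; P(heads|C2) = 0.16; P(heads|C3) = 0.85; P(heads|C4) = 0.71; P(heads|C5) = 0.33.
Prior × likelihood for each source: 0.2·0.31=0.06200, 0.2·0.16=0.03200, 0.2·0.85=0.1700, 0.2·0.71=0.1420, 0.2·0.33=0.06600. Summing gives P(heads) = 0.47200.
P(Coin 1 | heads) = 0.06200 / 0.47200 = 0.1314.

Posterior probability ≈ 0.1314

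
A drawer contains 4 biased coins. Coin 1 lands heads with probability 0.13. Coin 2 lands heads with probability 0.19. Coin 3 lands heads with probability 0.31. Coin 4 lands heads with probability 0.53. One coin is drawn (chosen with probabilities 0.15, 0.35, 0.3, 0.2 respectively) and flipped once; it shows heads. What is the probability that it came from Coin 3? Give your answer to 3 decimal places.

Posterior probability ≈ 0.326

P(heads|C1) = 0.13; P(heads|C2) = 0.19; P(heads|C3) = 0.31; P(heads|C4) = 0.53.
Prior × likelihood for each source: 0.15·0.13=0.01950, 0.35·0.19=0.06650, 0.3·0.31=0.09300, 0.2·0.53=0.1060. Summing gives P(heads) = 0.28500.
P(Coin 3 | heads) = 0.09300 / 0.28500 = 0.326.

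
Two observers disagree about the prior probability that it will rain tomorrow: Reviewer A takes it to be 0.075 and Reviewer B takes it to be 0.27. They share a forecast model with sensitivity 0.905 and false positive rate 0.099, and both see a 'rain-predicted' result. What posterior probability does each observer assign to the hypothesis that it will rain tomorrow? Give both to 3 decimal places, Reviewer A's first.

The likelihood ratio for a 'rain-predicted' result is 0.905/0.099 = 9.1414.
Reviewer A: prior odds 0.075/0.925 = 0.081081; posterior odds 0.74120; posterior probability 0.426.
Reviewer B: prior odds 0.27/0.73 = 0.36986; posterior odds 3.3811; posterior probability 0.772.

Reviewer A: 0.426; Reviewer B: 0.772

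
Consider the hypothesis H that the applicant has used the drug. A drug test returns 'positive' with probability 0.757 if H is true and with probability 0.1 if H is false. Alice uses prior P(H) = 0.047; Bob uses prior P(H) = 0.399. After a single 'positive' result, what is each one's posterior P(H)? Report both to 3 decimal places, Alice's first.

The likelihood ratio for a 'positive' result is 0.757/0.1 = 7.5700.
Alice: prior odds 0.047/0.953 = 0.049318; posterior odds 0.37334; posterior probability 0.272.
Bob: prior odds 0.399/0.601 = 0.66389; posterior odds 5.0257; posterior probability 0.834.

Alice: 0.272; Bob: 0.834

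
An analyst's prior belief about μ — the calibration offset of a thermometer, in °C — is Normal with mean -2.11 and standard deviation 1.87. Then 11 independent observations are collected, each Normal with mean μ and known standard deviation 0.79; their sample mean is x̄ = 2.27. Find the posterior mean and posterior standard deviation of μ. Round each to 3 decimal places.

With known σ, the Normal prior is conjugate. Weight on the data is w = (n/σ²)/(n/σ² + 1/τ₀²) = 17.6254/(17.6254+0.285968) = 0.98403.
Posterior mean = w·x̄ + (1−w)·μ₀ = 0.98403·2.27 + 0.015966·-2.11 = 2.200. Posterior variance = 1/(17.6254+0.285968) = 0.0558305, so SD = 0.236.

Posterior mean ≈ 2.200; posterior SD ≈ 0.236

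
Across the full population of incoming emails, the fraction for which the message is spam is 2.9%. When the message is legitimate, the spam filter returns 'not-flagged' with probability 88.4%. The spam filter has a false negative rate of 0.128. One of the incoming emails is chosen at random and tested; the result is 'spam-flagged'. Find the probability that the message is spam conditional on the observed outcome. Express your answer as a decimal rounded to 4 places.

Let H be the event that the message is spam. P(H) = 0.029, so P(¬H) = 0.971. With E the 'spam-flagged' result, P(E|H) = 0.872 and P(E|¬H) = 0.116.
P(E) = 0.872·0.029 + 0.116·0.971 = 0.025288 + 0.11264 = 0.13792.
By Bayes' theorem, P(H|E) = 0.025288 / 0.13792 = 0.1833.

P(H | E) ≈ 0.1833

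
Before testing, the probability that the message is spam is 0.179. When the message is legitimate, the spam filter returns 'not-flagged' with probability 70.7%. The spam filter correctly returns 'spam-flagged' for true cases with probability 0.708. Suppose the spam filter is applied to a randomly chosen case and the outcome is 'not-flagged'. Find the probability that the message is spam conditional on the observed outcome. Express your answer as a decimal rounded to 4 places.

P(H | E) ≈ 0.0826

Let H be the event that the message is spam. P(H) = 0.179, so P(¬H) = 0.821. With E the 'not-flagged' result, P(E|H) = 0.292 and P(E|¬H) = 0.707.
P(E) = 0.292·0.179 + 0.707·0.821 = 0.052268 + 0.58045 = 0.63271.
By Bayes' theorem, P(H|E) = 0.052268 / 0.63271 = 0.0826.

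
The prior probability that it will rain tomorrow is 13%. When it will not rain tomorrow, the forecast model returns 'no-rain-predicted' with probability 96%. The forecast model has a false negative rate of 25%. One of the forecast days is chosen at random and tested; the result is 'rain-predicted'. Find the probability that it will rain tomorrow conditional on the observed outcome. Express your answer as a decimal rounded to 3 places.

Write H for 'it will rain tomorrow'. Prior odds H:¬H = 0.13/0.87 = 0.14943. For the 'rain-predicted' outcome, the likelihood ratio is 0.75/0.04 = 18.750.
Posterior odds = 0.14943 × 18.750 = 2.8017, so P(H|E) = 2.8017/(1+2.8017) = 0.737.

P(H | E) ≈ 0.737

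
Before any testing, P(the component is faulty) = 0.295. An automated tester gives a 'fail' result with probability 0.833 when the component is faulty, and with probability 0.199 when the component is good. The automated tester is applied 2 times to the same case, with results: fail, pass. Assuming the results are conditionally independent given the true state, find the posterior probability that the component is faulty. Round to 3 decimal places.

With H the event that the component is faulty, the joint likelihood of the observed sequence is P(data|H) = 0.833·0.167 = 0.13911 and P(data|¬H) = 0.199·0.801 = 0.15940.
Bayes: P(H|data) = 0.295·0.13911 / (0.295·0.13911 + 0.705·0.15940) = 0.041038/0.15341 = 0.2675.

Posterior P(H) ≈ 0.267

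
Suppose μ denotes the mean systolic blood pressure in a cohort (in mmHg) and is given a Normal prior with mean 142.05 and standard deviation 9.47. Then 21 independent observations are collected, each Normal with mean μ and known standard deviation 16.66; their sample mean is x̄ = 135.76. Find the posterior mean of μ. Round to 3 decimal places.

With known σ, the Normal prior is conjugate. Weight on the data is w = (n/σ²)/(n/σ² + 1/τ₀²) = 0.0756605/(0.0756605+0.0111506) = 0.87155.
Posterior mean = w·x̄ + (1−w)·μ₀ = 0.87155·135.76 + 0.12845·142.05 = 136.568.

Posterior mean ≈ 136.568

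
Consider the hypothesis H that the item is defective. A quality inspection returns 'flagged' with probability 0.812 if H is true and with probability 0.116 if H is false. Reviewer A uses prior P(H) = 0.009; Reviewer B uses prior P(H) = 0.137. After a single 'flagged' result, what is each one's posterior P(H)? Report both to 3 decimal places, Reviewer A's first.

The likelihood ratio for a 'flagged' result is 0.812/0.116 = 7.0000.
Reviewer A: prior odds 0.009/0.991 = 0.0090817; posterior odds 0.063572; posterior probability 0.060.
Reviewer B: prior odds 0.137/0.863 = 0.15875; posterior odds 1.1112; posterior probability 0.526.

Reviewer A: 0.060; Reviewer B: 0.526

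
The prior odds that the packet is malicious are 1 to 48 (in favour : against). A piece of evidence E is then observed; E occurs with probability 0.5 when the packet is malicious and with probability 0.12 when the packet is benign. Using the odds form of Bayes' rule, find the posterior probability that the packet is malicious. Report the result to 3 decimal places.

Posterior probability ≈ 0.080

Prior odds = 1/48 = 0.020833. In log-odds, ln(0.020833) = -3.8712.
Add log likelihood ratio: ln(4.1667) = 1.4271.
Posterior log-odds = -2.4441, so posterior odds = exp(-2.4441) = 0.086806. Converting, P(H|E) = 0.086806/1.0868 = 0.080.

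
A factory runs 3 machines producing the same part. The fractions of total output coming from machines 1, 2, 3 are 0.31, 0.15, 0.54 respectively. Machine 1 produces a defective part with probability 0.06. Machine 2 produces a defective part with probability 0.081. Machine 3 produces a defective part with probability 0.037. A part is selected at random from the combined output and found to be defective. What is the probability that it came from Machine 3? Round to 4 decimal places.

Posterior probability ≈ 0.3938

P(defective|M1) = 0.06; P(defective|M2) = 0.081; P(defective|M3) = 0.037.
Prior × likelihood for each source: 0.31·0.06=0.01860, 0.15·0.081=0.01215, 0.54·0.037=0.01998. Summing gives P(defective) = 0.050730.
P(Machine 3 | defective) = 0.01998 / 0.050730 = 0.3938.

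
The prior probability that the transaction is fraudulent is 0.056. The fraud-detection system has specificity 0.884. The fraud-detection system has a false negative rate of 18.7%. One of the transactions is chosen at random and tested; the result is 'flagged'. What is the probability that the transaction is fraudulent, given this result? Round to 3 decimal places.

Write H for 'the transaction is fraudulent'. Prior odds H:¬H = 0.056/0.944 = 0.059322. For the 'flagged' outcome, the likelihood ratio is 0.813/0.116 = 7.0086.
Posterior odds = 0.059322 × 7.0086 = 0.41577, so P(H|E) = 0.41577/(1+0.41577) = 0.294.

P(H | E) ≈ 0.294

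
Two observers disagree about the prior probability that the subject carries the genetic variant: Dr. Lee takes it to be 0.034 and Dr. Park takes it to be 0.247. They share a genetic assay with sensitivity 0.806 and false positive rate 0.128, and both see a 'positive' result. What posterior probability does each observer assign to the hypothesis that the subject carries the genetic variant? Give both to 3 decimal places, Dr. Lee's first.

P('+'|H) = 0.806, P('+'|¬H) = 0.128.
Dr. Lee: numerator 0.806·0.034 = 0.027404; evidence = 0.027404+0.128·0.966 = 0.15105; posterior = 0.181.
Dr. Park: numerator 0.806·0.247 = 0.19908; evidence = 0.19908+0.128·0.753 = 0.29547; posterior = 0.674.

Dr. Lee: 0.181; Dr. Park: 0.674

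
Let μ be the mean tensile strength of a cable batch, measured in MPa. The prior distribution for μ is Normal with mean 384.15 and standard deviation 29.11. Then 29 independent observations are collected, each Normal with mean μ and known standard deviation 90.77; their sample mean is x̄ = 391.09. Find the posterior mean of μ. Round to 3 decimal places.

Prior precision 1/τ₀² = 1/29.11² = 0.00118009; data precision n/σ² = 29/90.77² = 0.00351976.
Posterior precision = 0.00118009 + 0.00351976 = 0.00469985.
Posterior mean = (0.00118009·384.15 + 0.00351976·391.09) / 0.00469985 = 389.347.

Posterior mean ≈ 389.347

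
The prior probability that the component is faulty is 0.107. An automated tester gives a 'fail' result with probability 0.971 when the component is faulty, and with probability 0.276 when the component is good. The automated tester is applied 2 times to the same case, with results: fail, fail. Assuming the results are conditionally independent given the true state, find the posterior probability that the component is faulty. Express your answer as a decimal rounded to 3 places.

With H the event that the component is faulty, the joint likelihood of the observed sequence is P(data|H) = 0.971·0.971 = 0.94284 and P(data|¬H) = 0.276·0.276 = 0.076176.
Bayes: P(H|data) = 0.107·0.94284 / (0.107·0.94284 + 0.893·0.076176) = 0.10088/0.16891 = 0.5973.

Posterior P(H) ≈ 0.597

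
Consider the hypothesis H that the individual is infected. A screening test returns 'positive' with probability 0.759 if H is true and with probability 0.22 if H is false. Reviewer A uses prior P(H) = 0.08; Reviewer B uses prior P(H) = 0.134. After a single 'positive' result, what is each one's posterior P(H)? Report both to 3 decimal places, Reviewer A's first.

P('+'|H) = 0.759, P('+'|¬H) = 0.22.
Reviewer A: numerator 0.759·0.08 = 0.060720; evidence = 0.060720+0.22·0.92 = 0.26312; posterior = 0.231.
Reviewer B: numerator 0.759·0.134 = 0.10171; evidence = 0.10171+0.22·0.866 = 0.29223; posterior = 0.348.

Reviewer A: 0.231; Reviewer B: 0.348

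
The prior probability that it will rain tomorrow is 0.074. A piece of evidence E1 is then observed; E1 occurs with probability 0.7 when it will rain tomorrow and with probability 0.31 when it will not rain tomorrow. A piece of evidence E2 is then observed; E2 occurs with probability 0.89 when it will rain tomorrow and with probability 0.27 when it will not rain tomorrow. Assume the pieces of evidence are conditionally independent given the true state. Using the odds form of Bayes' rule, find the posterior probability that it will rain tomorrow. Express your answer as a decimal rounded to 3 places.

Prior odds = 0.074/(1−0.074) = 0.079914. In log-odds, ln(0.079914) = -2.5268.
Add log likelihood ratios: ln(2.2581) + ln(3.2963) = 2.0073.
Posterior log-odds = -0.51950, so posterior odds = exp(-0.51950) = 0.59482. Converting, P(H|E) = 0.59482/1.5948 = 0.373.

Posterior probability ≈ 0.373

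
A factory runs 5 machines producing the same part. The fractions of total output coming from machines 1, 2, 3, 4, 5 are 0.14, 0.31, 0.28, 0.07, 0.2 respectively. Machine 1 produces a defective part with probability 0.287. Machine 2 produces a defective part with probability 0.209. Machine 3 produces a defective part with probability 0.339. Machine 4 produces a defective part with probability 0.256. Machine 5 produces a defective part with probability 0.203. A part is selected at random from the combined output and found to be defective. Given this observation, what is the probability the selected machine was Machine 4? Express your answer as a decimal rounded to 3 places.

Tabulate prior·likelihood by source: [1] prior 0.14, lik 0.287, product 0.04018; [2] prior 0.31, lik 0.209, product 0.06479; [3] prior 0.28, lik 0.339, product 0.09492; [4] prior 0.07, lik 0.256, product 0.01792; [5] prior 0.2, lik 0.203, product 0.04060.
Normalizing constant = 0.25841; the posterior for Machine 4 is its product over the sum, 0.01792/0.25841 = 0.069.

Posterior probability ≈ 0.069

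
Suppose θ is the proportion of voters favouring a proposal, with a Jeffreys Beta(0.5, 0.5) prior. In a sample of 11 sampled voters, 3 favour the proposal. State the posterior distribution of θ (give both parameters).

Posterior: Beta(3.5, 8.5)

Observing 3 successes and 8 failures updates Beta(0.5, 0.5) by adding the success and failure counts to the two shape parameters: α = 0.5+3 = 3.5, β = 0.5+8 = 8.5.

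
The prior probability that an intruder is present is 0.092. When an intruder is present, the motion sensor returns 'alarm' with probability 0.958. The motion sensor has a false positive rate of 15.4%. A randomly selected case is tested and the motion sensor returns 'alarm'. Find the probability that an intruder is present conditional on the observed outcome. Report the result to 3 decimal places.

P(H | E) ≈ 0.387

Write H for 'an intruder is present'. Prior odds H:¬H = 0.092/0.908 = 0.10132. For the 'alarm' outcome, the likelihood ratio is 0.958/0.154 = 6.2208.
Posterior odds = 0.10132 × 6.2208 = 0.63030, so P(H|E) = 0.63030/(1+0.63030) = 0.387.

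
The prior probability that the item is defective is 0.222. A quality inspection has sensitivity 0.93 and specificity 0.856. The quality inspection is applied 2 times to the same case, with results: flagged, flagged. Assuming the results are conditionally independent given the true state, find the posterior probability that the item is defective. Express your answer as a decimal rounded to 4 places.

Posterior P(H) ≈ 0.9225

With H the event that the item is defective, the joint likelihood of the observed sequence is P(data|H) = 0.93·0.93 = 0.86490 and P(data|¬H) = 0.144·0.144 = 0.020736.
Bayes: P(H|data) = 0.222·0.86490 / (0.222·0.86490 + 0.778·0.020736) = 0.19201/0.20814 = 0.9225.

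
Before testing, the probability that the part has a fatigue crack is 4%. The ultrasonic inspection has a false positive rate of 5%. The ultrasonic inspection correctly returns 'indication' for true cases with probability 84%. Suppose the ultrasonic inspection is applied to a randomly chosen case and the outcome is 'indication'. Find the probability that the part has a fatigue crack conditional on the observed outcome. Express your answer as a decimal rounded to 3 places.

P(H | E) ≈ 0.412

Write H for 'the part has a fatigue crack'. Prior odds H:¬H = 0.04/0.96 = 0.041667. For the 'indication' outcome, the likelihood ratio is 0.84/0.05 = 16.800.
Posterior odds = 0.041667 × 16.800 = 0.70000, so P(H|E) = 0.70000/(1+0.70000) = 0.412.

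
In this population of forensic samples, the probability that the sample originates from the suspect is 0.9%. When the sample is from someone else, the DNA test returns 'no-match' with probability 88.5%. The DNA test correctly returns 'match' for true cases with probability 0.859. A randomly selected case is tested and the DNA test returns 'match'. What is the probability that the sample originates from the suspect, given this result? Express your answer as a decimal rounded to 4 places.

Write H for 'the sample originates from the suspect'. Prior odds H:¬H = 0.009/0.991 = 0.0090817. For the 'match' outcome, the likelihood ratio is 0.859/0.115 = 7.4696.
Posterior odds = 0.0090817 × 7.4696 = 0.067837, so P(H|E) = 0.067837/(1+0.067837) = 0.0635.

P(H | E) ≈ 0.0635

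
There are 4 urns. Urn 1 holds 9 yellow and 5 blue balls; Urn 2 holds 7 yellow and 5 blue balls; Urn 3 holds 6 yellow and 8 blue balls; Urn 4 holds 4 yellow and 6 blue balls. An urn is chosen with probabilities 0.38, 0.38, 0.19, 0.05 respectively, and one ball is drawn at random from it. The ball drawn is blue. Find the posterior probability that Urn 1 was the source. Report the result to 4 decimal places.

Tabulate prior·likelihood by source: [1] prior 0.38, lik 0.3571, product 0.1357; [2] prior 0.38, lik 0.4167, product 0.1583; [3] prior 0.19, lik 0.5714, product 0.1086; [4] prior 0.05, lik 0.6, product 0.03000.
Normalizing constant = 0.43262; the posterior for Urn 1 is its product over the sum, 0.1357/0.43262 = 0.3137.

Posterior probability ≈ 0.3137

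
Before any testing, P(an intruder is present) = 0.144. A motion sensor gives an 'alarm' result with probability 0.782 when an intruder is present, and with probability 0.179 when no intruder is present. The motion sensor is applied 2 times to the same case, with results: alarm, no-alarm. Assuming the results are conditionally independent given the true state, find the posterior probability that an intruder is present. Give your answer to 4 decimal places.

Posterior P(H) ≈ 0.1633

With H the event that an intruder is present, the joint likelihood of the observed sequence is P(data|H) = 0.782·0.218 = 0.17048 and P(data|¬H) = 0.179·0.821 = 0.14696.
Bayes: P(H|data) = 0.144·0.17048 / (0.144·0.17048 + 0.856·0.14696) = 0.024549/0.15035 = 0.1633.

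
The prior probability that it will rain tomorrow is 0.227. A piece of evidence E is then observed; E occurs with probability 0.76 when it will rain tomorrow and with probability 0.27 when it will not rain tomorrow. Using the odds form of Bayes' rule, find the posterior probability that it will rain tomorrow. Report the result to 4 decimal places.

Prior odds = 0.227/(1−0.227) = 0.29366. In log-odds, ln(0.29366) = -1.2253.
Add log likelihood ratio: ln(2.8148) = 1.0349.
Posterior log-odds = -0.19043, so posterior odds = exp(-0.19043) = 0.82660. Converting, P(H|E) = 0.82660/1.8266 = 0.4525.

Posterior probability ≈ 0.4525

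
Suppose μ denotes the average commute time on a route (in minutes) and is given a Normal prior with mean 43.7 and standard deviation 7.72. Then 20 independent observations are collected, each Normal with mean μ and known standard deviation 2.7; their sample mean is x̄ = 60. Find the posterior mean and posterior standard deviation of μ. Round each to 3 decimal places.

Posterior mean ≈ 59.901; posterior SD ≈ 0.602

With known σ, the Normal prior is conjugate. Weight on the data is w = (n/σ²)/(n/σ² + 1/τ₀²) = 2.74348/(2.74348+0.0167790) = 0.99392.
Posterior mean = w·x̄ + (1−w)·μ₀ = 0.99392·60 + 0.0060788·43.7 = 59.901. Posterior variance = 1/(2.74348+0.0167790) = 0.362284, so SD = 0.602.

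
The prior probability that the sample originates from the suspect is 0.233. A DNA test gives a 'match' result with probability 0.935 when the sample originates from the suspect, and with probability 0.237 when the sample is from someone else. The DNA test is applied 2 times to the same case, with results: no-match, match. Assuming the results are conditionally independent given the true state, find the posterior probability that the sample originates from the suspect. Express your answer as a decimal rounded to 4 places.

Posterior P(H) ≈ 0.0926

Let H be the event that the sample originates from the suspect; start with P(H) = 0.233. P('match'|H) = 0.935, P('match'|¬H) = 0.237.
Update on result 1 ('no-match'): P(H) ← 0.065·0.2330 / (0.065·0.2330 + 0.763·0.7670) = 0.015145/0.60037 = 0.0252.
Update on result 2 ('match'): P(H) ← 0.935·0.0252 / (0.935·0.0252 + 0.237·0.9748) = 0.023587/0.25461 = 0.0926.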